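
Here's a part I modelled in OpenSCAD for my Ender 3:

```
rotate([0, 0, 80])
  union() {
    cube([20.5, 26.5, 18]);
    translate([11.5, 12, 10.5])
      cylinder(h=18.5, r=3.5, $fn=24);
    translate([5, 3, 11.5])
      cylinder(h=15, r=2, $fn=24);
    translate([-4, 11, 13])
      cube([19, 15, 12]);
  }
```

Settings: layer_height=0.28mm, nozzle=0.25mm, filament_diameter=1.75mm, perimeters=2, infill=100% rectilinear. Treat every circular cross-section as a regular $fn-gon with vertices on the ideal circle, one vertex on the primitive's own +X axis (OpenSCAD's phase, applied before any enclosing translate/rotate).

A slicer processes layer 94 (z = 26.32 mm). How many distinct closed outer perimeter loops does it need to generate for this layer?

At z = 26.32 mm: the cube is absent (z outside [0, 18]); the cylinder at (11.5, 12): section is a regular 24-gon, circumradius r=3.5; the cylinder at (5, 3): section is a regular 24-gon, circumradius r=2; the cube at (-4, 11) is absent (z outside [13, 25]); Combining (union): the 2 present regions are separate (no shared area or edge), so areas and boundary lengths simply add and each stays a separate island — 2 connected regions; (rotated 80° about Z; rotation is an isometry so areas/perimeters/island counts are preserved). The result has 2 disconnected regions.

2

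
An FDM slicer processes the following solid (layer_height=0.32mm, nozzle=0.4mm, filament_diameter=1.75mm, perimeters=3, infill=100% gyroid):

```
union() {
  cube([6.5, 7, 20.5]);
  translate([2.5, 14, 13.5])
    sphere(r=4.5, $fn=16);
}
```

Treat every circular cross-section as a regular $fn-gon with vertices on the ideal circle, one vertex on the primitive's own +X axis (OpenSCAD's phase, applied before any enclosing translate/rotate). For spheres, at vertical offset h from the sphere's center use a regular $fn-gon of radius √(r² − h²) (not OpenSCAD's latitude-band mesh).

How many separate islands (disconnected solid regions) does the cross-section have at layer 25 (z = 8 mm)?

At z = 8 mm: the cube (footprint 6.5×7) is included at this height; the sphere at (2.5, 14) is not intersected at this z (|z−center|=5.500 > r=4.5); Combining (union): only the 6.5×7 cube is present, so the union is just that shape — 1 connected region. Overall, the cross-section is a single solid region. Island count = 1.

1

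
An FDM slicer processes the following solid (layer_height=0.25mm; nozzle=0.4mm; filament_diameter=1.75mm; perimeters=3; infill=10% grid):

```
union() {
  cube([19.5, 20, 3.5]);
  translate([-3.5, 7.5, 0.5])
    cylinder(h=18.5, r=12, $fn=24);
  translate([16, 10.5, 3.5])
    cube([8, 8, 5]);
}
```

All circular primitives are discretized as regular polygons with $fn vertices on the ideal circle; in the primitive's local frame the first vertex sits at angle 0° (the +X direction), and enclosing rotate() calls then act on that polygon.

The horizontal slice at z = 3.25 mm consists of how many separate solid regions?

1

At z = 3.25 mm: the cube (footprint 19.5×20) is included at this height; the r=12 cylinder at (-3.5, 7.5) contributes a regular 24-gon of circumradius 12; the cube at (16, 10.5) is not intersected at this z (z outside [3.5, 8.5]); Combining (union): the regions partially overlap (shared area 127.56 mm²), so overlapping operands fuse into one piece — 1 connected region. The result has 1 disconnected region.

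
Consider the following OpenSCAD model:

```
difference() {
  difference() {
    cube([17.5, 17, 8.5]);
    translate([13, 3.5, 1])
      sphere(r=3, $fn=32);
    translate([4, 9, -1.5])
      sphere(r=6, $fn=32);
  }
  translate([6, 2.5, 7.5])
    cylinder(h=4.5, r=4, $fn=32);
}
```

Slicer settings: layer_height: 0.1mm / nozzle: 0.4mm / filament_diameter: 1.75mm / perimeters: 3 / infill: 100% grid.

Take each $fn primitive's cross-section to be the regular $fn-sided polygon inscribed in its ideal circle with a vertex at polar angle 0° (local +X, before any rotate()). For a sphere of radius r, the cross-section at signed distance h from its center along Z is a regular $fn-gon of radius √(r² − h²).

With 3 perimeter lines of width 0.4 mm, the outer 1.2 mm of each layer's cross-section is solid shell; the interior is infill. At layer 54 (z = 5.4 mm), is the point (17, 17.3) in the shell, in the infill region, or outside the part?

outside

At z = 5.4 mm: the cube is present — its section is the full 17.5×17 rectangle; the sphere at (13, 3.5) is not intersected at this z (|z−center|=4.400 > r=3); the sphere at (4, 9) does not reach this height (|z−center|=6.900 > r=6); Subtracting the remaining from the first: none of the subtracted shapes is present at this height, so the 17.5×17 cube is unchanged — 1 connected region; the cylinder at (6, 2.5) is not intersected at this z (z outside [7.5, 12]); Subtracting the remaining from the first: none of the subtracted shapes is present at this height, so that combined region is unchanged — 1 connected region. Overall, the cross-section is a single solid region. The nearest boundary edge runs (17.50, 17.00)→(0.00, 17.00); distance from the point to it = 0.30 mm. The point is not inside any of the regions above, so it lies outside the cross-section (0.30 mm from the nearest boundary).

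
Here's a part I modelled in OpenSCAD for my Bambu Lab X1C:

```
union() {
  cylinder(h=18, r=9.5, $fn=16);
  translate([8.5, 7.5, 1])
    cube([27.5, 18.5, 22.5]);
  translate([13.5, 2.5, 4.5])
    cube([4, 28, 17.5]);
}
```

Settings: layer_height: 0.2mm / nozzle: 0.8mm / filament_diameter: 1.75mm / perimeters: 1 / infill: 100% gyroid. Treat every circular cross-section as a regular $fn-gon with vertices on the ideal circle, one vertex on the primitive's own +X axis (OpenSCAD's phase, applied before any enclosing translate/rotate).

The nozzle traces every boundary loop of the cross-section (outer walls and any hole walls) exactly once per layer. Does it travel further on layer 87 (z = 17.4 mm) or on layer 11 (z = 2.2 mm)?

layer 87 (z = 17.4 mm)

Layer 87 (z = 17.4): the cylinder: section is a regular 16-gon, circumradius r=9.5 (perimeter = 2·16·9.500·sin(180°/16) = 59.31 mm); the 27.5×18.5 cube at (8.5, 7.5) contributes its full rectangle (perimeter 92.00 mm); the cube at (13.5, 2.5) (footprint 4×28) is included at this height (perimeter 64.00 mm); Combining (union): the regions partially overlap (shared area 74.00 mm²), so the edge portions inside another operand are dropped and the merged outline is re-measured after clipping — boundary = 170.31 mm. So its perimeter = 170.31 mm. Layer 11 (z = 2.2): the cylinder: section is a regular 16-gon, circumradius r=9.5 (perimeter = 2·16·9.500·sin(180°/16) = 59.31 mm); the cube at (8.5, 7.5) (footprint 27.5×18.5) is included at this height (perimeter 92.00 mm); the cube at (13.5, 2.5) is absent (z outside [4.5, 22]); Taking the union: the 2 present regions are separate (no shared area or edge), so areas and boundary lengths simply add and each stays a separate island — boundary = 151.31 mm. So its perimeter = 151.31 mm. Layer 87 is larger (170.31 vs 151.31 mm).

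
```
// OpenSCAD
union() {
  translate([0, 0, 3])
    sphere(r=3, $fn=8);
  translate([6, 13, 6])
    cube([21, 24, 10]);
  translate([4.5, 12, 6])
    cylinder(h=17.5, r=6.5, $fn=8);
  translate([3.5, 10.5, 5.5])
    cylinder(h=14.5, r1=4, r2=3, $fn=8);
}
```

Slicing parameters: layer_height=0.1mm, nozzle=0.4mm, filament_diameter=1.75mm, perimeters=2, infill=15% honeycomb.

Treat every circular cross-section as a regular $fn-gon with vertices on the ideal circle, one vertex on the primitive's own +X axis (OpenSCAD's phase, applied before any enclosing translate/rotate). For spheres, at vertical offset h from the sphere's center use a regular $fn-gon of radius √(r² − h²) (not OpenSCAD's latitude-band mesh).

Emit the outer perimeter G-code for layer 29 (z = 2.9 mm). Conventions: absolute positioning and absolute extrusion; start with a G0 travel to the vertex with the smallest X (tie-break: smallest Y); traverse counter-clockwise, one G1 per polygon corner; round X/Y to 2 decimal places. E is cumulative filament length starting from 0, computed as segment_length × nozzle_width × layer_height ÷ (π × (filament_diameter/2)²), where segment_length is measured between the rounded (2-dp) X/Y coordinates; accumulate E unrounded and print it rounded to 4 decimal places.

G0 X-3.00 Y0.00 Z2.90
G1 X-2.12 Y-2.12 E0.0382
G1 X0.00 Y-3.00 E0.0763
G1 X2.12 Y-2.12 E0.1145
G1 X3.00 Y0.00 E0.1527
G1 X2.12 Y2.12 E0.1909
G1 X0.00 Y3.00 E0.2290
G1 X-2.12 Y2.12 E0.2672
G1 X-3.00 Y0.00 E0.3054

At z = 2.9 mm: the sphere: section is a regular 8-gon, circumradius = √(r²−h²) = √(3²−0.1²) = 2.998; the cube at (6, 13) is not intersected at this z (z outside [6, 16]); the cylinder at (4.5, 12) does not reach this height (z outside [6, 23.5]); the cone at (3.5, 10.5) does not reach this height (z outside [5.5, 20]); Combining (union): only the r=3 sphere is present, so the union is just that shape — 1 connected region. The outline is a single polygon with 8 vertices. Extrusion per mm of travel: 0.4 × 0.1 / (π × 0.875²) = 0.016630. Accumulating E over each segment gives final E = 0.3054.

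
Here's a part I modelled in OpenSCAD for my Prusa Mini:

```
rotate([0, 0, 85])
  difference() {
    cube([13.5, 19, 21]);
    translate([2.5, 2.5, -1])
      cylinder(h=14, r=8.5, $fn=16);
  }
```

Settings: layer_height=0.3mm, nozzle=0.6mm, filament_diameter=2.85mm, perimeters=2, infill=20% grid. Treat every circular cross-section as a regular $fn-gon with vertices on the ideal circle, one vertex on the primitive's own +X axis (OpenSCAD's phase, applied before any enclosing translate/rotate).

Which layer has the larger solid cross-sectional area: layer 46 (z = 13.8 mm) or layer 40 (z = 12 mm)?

Layer 46 (z = 13.8): the 13.5×19 cube contributes its full rectangle (area 256.50 mm²); the cylinder at (2.5, 2.5) is absent (z outside [-1, 13]); Taking the first minus the rest: none of the subtracted shapes is present at this height, so the 13.5×19 cube is unchanged — area = 256.50 mm²; (whole slice rotated 85° about Z — lengths, areas and connectivity unchanged). So its area = 256.50 mm². Layer 40 (z = 12): the cube (footprint 13.5×19) is included at this height (area 256.50 mm²); the cylinder at (2.5, 2.5): section is a regular 16-gon, circumradius r=8.5 (area = (16/2)·8.500²·sin(360°/16) = 221.19 mm²); After the difference (first − rest): starting from the 13.5×19 cube (256.50 mm²), the r=8.5 cylinder at (2.5, 2.5) partially overlaps it — only the 102.80 mm² overlap (of its 221.19 mm²) is removed, clipping the outline — area = 153.70 mm²; (rotated 85° about Z; rotation is an isometry so areas/perimeters/island counts are preserved). So its area = 153.70 mm². Layer 46 is larger (256.50 vs 153.70 mm²).

layer 46 (z = 13.8 mm)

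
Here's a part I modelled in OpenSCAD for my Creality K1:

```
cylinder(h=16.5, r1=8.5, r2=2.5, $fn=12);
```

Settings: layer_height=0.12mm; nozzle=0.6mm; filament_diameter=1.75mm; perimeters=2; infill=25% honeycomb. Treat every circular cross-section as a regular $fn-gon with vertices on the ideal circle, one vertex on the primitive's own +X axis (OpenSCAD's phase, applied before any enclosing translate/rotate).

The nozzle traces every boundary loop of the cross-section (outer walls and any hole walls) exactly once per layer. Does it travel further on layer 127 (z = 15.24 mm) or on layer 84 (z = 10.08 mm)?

Layer 127 (z = 15.24): the cone: at t=0.924 of its height the radius interpolates to r₁+(r₂−r₁)t = 2.958, giving a regular 12-gon of that circumradius (perimeter = 2·12·2.958·sin(180°/12) = 18.38 mm). So its perimeter = 18.38 mm. Layer 84 (z = 10.08): the cone contributes a regular 12-gon of circumradius 4.835 (interpolated between r1=8.5 and r2=2.5 at t=0.611) (perimeter = 2·12·4.835·sin(180°/12) = 30.03 mm). So its perimeter = 30.03 mm. Layer 84 is larger (30.03 vs 18.38 mm).

layer 84 (z = 10.08 mm)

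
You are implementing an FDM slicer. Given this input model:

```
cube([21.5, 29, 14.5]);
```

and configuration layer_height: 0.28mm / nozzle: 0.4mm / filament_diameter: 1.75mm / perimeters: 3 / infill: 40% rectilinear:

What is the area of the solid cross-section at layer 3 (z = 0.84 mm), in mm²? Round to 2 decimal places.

At z = 0.84 mm: the cube (footprint 21.5×29) is included at this height (area 623.50 mm²). Overall, the cross-section is a single solid region. Net area = 623.50 mm².

623.50 mm²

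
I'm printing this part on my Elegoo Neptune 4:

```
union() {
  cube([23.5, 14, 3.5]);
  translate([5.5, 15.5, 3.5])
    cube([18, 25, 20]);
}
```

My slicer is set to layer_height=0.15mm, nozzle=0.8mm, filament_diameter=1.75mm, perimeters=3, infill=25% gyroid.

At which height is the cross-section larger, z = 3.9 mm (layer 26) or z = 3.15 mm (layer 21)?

Layer 26 (z = 3.9): the cube is not intersected at this z (z outside [0, 3.5]); the cube at (5.5, 15.5) (footprint 18×25) is included at this height (area 450.00 mm²); Taking the union: only the 18×25 cube at (5.5, 15.5) is present, so the union is just that shape — area = 450.00 mm². So its area = 450.00 mm². Layer 21 (z = 3.15): the cube is present — its section is the full 23.5×14 rectangle (area 329.00 mm²); the cube at (5.5, 15.5) is not intersected at this z (z outside [3.5, 23.5]); Merging all regions: only the 23.5×14 cube is present, so the union is just that shape — area = 329.00 mm². So its area = 329.00 mm². Layer 26 is larger (450.00 vs 329.00 mm²).

layer 26 (z = 3.9 mm)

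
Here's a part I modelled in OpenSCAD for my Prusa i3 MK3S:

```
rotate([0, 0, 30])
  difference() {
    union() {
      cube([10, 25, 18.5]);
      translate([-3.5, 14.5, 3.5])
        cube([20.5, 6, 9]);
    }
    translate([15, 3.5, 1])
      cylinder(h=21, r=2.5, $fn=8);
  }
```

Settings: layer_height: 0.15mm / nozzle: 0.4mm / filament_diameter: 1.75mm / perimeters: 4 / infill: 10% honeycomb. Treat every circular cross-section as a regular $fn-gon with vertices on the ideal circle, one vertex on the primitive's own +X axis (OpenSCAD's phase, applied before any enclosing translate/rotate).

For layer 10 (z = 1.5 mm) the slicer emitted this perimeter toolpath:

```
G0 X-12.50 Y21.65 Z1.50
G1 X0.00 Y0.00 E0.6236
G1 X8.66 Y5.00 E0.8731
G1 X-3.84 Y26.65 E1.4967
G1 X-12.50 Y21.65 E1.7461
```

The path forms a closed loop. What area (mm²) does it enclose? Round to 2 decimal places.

249.99 mm²

Apply the shoelace formula to the sequence of (X, Y) vertices; enclosed area = 249.99 mm².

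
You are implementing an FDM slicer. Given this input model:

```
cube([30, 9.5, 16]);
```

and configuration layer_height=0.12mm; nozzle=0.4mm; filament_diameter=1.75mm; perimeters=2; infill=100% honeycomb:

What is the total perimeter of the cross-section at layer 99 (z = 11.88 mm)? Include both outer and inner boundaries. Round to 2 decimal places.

79.00 mm

At z = 11.88 mm: the cube is present — its section is the full 30×9.5 rectangle (perimeter 79.00 mm). Overall, the cross-section is a single solid region. Total boundary length (outer) = 79.00 mm.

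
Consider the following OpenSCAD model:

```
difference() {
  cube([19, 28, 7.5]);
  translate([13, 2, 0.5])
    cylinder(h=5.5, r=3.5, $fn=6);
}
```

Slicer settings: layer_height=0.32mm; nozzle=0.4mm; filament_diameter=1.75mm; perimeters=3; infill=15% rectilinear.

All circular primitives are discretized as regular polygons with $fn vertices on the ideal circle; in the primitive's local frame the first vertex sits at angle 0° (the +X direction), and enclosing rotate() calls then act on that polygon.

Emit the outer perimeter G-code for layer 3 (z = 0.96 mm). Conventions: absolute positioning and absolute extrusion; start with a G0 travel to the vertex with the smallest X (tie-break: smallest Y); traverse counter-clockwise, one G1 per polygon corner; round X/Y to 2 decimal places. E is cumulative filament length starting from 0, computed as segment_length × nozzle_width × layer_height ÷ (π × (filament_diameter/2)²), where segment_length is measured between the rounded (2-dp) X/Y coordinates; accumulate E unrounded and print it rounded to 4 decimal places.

G0 X0.00 Y0.00 Z0.96
G1 X10.65 Y0.00 E0.5668
G1 X9.50 Y2.00 E0.6895
G1 X11.25 Y5.03 E0.8757
G1 X14.75 Y5.03 E1.0620
G1 X16.50 Y2.00 E1.2482
G1 X15.35 Y0.00 E1.3710
G1 X19.00 Y0.00 E1.5652
G1 X19.00 Y28.00 E3.0553
G1 X0.00 Y28.00 E4.0664
G1 X0.00 Y0.00 E5.5564

At z = 0.96 mm: the 19×28 cube contributes its full rectangle; the r=3.5 cylinder at (13, 2) contributes a regular 6-gon of circumradius 3.5; After the difference (first − rest): starting from the 19×28 cube, the r=3.5 cylinder at (13, 2) partially overlaps it — only the 27.60 mm² overlap (of its 31.83 mm²) is removed, clipping the outline — 1 connected region. The outline is a single polygon with 10 vertices. Extrusion per mm of travel: 0.4 × 0.32 / (π × 0.875²) = 0.053216. Accumulating E over each segment gives final E = 5.5564.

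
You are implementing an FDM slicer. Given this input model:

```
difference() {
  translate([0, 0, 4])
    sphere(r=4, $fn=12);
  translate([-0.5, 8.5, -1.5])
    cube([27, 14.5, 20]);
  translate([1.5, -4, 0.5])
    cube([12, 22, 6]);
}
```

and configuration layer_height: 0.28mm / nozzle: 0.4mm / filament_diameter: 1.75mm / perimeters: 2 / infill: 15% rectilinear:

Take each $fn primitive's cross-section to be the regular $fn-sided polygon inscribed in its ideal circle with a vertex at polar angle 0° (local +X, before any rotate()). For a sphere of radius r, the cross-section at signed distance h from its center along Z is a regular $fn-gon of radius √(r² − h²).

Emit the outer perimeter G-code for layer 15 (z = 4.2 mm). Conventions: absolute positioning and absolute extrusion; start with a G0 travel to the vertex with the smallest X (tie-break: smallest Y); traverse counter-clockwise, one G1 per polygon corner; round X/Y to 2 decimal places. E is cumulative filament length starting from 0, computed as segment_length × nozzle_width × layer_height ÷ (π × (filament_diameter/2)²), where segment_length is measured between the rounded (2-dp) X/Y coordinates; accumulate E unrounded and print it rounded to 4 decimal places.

G0 X-3.99 Y0.00 Z4.20
G1 X-3.46 Y-2.00 E0.0963
G1 X-2.00 Y-3.46 E0.1925
G1 X0.00 Y-3.99 E0.2888
G1 X1.50 Y-3.59 E0.3611
G1 X1.50 Y3.59 E0.6954
G1 X0.00 Y3.99 E0.7677
G1 X-2.00 Y3.46 E0.8641
G1 X-3.46 Y2.00 E0.9602
G1 X-3.99 Y0.00 E1.0566

At z = 4.2 mm: the r=4 sphere contributes a regular 12-gon of circumradius √(4²−0.2²) = 3.995; the cube at (-0.5, 8.5) (footprint 27×14.5) is included at this height; the cube at (1.5, -4) is present — its section is the full 12×22 rectangle; Taking the first minus the rest: starting from the r=4 sphere, the 27×14.5 cube at (-0.5, 8.5) misses the remaining region (no effect); the 12×22 cube at (1.5, -4) partially overlaps it — only the 12.56 mm² overlap (of its 264.00 mm²) is removed, clipping the outline — 1 connected region. The outline is a single polygon with 9 vertices. Extrusion per mm of travel: 0.4 × 0.28 / (π × 0.875²) = 0.046564. Accumulating E over each segment gives final E = 1.0566.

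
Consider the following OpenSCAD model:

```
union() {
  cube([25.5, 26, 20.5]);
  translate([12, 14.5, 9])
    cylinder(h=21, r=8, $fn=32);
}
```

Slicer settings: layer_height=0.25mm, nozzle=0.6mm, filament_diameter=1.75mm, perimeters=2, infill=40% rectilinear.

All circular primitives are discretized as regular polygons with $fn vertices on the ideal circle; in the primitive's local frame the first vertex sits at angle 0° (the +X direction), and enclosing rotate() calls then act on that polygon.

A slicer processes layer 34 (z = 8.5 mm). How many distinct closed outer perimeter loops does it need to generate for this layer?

At z = 8.5 mm: the cube is present — its section is the full 25.5×26 rectangle; the cylinder at (12, 14.5) does not reach this height (z outside [9, 30]); Taking the union: only the 25.5×26 cube is present, so the union is just that shape — 1 connected region. The result has 1 disconnected region.

1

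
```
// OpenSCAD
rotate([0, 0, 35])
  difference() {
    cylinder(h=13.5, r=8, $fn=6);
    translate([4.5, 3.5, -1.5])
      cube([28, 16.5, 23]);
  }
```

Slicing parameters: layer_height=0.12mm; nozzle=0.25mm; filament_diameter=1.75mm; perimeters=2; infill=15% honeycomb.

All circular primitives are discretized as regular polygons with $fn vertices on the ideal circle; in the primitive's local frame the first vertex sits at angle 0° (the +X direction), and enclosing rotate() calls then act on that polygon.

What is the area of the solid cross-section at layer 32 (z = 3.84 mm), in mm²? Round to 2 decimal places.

164.38 mm²

At z = 3.84 mm: the r=8 cylinder contributes a regular 6-gon of circumradius 8 (area = (6/2)·8.000²·sin(360°/6) = 166.28 mm²); the 28×16.5 cube at (4.5, 3.5) contributes its full rectangle (area 462.00 mm²); Subtracting the remaining from the first: starting from the r=8 cylinder (166.28 mm²), the 28×16.5 cube at (4.5, 3.5) partially overlaps it — only the 1.90 mm² overlap (of its 462.00 mm²) is removed, clipping the outline — area = 164.38 mm²; (whole slice rotated 35° about Z — lengths, areas and connectivity unchanged). Overall, the cross-section is a single solid region. Net area = 164.38 mm².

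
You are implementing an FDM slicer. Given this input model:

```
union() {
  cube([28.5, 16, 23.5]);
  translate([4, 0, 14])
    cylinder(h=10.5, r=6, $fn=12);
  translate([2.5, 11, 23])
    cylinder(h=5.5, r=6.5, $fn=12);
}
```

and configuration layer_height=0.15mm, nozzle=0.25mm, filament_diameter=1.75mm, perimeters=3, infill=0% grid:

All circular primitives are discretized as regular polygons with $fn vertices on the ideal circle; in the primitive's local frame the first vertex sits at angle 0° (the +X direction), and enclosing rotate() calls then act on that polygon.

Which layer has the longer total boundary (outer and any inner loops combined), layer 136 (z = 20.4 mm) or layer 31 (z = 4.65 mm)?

Layer 136 (z = 20.4): the 28.5×16 cube contributes its full rectangle (perimeter 89.00 mm); the cylinder at (4, 0): section is a regular 12-gon, circumradius r=6 (perimeter = 2·12·6.000·sin(180°/12) = 37.27 mm); the cylinder at (2.5, 11) is not intersected at this z (z outside [23, 28.5]); Taking the union: the regions partially overlap (shared area 48.49 mm²), so the edge portions inside another operand are dropped and the merged outline is re-measured after clipping — boundary = 98.24 mm. So its perimeter = 98.24 mm. Layer 31 (z = 4.65): the cube is present — its section is the full 28.5×16 rectangle (perimeter 89.00 mm); the cylinder at (4, 0) is absent (z outside [14, 24.5]); the cylinder at (2.5, 11) is absent (z outside [23, 28.5]); Taking the union: only the 28.5×16 cube is present, so the union is just that shape — boundary = 89.00 mm. So its perimeter = 89.00 mm. Layer 136 is larger (98.24 vs 89.00 mm).

layer 136 (z = 20.4 mm)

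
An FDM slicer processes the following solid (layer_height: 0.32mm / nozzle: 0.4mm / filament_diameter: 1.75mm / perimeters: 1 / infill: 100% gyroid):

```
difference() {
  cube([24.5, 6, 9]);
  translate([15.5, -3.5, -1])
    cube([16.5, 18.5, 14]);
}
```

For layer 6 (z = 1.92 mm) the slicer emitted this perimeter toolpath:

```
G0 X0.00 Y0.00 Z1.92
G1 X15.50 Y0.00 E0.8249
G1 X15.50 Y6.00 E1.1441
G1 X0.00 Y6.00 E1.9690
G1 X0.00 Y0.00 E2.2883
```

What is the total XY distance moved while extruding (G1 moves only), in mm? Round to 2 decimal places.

Sum the Euclidean lengths of each G1 segment: total = 43.00 mm.

43.00 mm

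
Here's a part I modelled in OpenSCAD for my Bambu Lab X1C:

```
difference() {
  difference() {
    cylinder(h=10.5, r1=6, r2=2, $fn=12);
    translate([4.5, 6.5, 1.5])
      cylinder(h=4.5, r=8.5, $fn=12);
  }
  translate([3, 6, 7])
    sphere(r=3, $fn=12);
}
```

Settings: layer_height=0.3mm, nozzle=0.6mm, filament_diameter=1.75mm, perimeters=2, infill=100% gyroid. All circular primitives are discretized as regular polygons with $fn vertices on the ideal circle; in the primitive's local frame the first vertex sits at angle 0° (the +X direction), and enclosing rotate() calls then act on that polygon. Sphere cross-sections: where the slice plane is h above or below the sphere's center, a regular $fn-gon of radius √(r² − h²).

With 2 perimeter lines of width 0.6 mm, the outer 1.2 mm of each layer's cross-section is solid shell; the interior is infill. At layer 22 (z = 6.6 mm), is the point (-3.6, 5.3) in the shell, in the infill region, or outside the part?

At z = 6.6 mm: the cone: at t=0.629 of its height the radius interpolates to r₁+(r₂−r₁)t = 3.486, giving a regular 12-gon of that circumradius; the cylinder at (4.5, 6.5) does not reach this height (z outside [1.5, 6]); Taking the first minus the rest: none of the subtracted shapes is present at this height, so the cone is unchanged — 1 connected region; the r=3 sphere at (3, 6) contributes a regular 12-gon of circumradius √(3²−0.4²) = 2.973; Subtracting the remaining from the first: starting from that combined region, the r=3 sphere at (3, 6) misses the remaining region (no effect) — 1 connected region. Overall, the cross-section is a single solid region. The nearest boundary edge runs (-3.02, 1.74)→(-1.74, 3.02); distance from the point to it = 2.94 mm. The point is not inside any of the regions above, so it lies outside the cross-section (2.94 mm from the nearest boundary).

outside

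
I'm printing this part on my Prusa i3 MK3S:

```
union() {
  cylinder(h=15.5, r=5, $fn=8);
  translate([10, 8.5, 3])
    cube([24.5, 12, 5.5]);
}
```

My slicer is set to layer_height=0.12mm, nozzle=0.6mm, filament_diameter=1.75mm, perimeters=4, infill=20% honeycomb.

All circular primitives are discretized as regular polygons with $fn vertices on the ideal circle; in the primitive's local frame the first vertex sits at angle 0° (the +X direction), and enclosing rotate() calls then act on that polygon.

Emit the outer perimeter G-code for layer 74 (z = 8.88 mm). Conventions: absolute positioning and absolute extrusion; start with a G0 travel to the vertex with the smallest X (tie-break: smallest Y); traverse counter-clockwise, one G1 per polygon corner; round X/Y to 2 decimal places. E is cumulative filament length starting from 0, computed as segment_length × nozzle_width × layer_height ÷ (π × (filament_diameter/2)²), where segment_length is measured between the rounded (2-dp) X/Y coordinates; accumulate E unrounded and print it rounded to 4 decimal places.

G0 X-5.00 Y0.00 Z8.88
G1 X-3.54 Y-3.54 E0.1146
G1 X0.00 Y-5.00 E0.2293
G1 X3.54 Y-3.54 E0.3439
G1 X5.00 Y0.00 E0.4585
G1 X3.54 Y3.54 E0.5731
G1 X0.00 Y5.00 E0.6878
G1 X-3.54 Y3.54 E0.8024
G1 X-5.00 Y0.00 E0.9170

At z = 8.88 mm: the r=5 cylinder contributes a regular 8-gon of circumradius 5; the cube at (10, 8.5) is absent (z outside [3, 8.5]); Combining (union): only the r=5 cylinder is present, so the union is just that shape — 1 connected region. The outline is a single polygon with 8 vertices. Extrusion per mm of travel: 0.6 × 0.12 / (π × 0.875²) = 0.029934. Accumulating E over each segment gives final E = 0.9170.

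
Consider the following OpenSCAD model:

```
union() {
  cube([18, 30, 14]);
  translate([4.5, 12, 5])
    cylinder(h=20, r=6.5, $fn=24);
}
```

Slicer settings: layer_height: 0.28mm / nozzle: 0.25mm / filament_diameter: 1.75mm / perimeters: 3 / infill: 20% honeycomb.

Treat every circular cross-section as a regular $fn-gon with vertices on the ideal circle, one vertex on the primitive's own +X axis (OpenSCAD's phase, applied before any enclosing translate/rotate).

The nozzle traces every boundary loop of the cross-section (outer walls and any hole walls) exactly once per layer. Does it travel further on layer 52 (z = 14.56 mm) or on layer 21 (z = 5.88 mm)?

layer 21 (z = 5.88 mm)

Layer 52 (z = 14.56): the cube is not intersected at this z (z outside [0, 14]); the r=6.5 cylinder at (4.5, 12) gives a regular 24-gon of circumradius 6.5 (constant along its height) (perimeter = 2·24·6.500·sin(180°/24) = 40.72 mm); Taking the union: only the r=6.5 cylinder at (4.5, 12) is present, so the union is just that shape — boundary = 40.72 mm. So its perimeter = 40.72 mm. Layer 21 (z = 5.88): the cube is present — its section is the full 18×30 rectangle (perimeter 96.00 mm); the cylinder at (4.5, 12): section is a regular 24-gon, circumradius r=6.5 (perimeter = 2·24·6.500·sin(180°/24) = 40.72 mm); Merging all regions: the regions partially overlap (shared area 118.65 mm²), so the edge portions inside another operand are dropped and the merged outline is re-measured after clipping — boundary = 97.08 mm. So its perimeter = 97.08 mm. Layer 21 is larger (97.08 vs 40.72 mm).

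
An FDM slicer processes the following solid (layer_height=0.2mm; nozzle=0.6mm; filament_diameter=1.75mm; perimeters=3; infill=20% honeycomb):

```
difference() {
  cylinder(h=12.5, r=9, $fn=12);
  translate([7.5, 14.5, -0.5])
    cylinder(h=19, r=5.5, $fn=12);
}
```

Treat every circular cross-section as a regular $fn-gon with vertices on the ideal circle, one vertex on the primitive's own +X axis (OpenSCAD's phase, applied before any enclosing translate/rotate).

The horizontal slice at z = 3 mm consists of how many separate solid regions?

1

At z = 3 mm: the r=9 cylinder contributes a regular 12-gon of circumradius 9; the cylinder at (7.5, 14.5): section is a regular 12-gon, circumradius r=5.5; Taking the first minus the rest: starting from the r=9 cylinder, the r=5.5 cylinder at (7.5, 14.5) misses the remaining region (no effect) — 1 connected region. The result has 1 disconnected region.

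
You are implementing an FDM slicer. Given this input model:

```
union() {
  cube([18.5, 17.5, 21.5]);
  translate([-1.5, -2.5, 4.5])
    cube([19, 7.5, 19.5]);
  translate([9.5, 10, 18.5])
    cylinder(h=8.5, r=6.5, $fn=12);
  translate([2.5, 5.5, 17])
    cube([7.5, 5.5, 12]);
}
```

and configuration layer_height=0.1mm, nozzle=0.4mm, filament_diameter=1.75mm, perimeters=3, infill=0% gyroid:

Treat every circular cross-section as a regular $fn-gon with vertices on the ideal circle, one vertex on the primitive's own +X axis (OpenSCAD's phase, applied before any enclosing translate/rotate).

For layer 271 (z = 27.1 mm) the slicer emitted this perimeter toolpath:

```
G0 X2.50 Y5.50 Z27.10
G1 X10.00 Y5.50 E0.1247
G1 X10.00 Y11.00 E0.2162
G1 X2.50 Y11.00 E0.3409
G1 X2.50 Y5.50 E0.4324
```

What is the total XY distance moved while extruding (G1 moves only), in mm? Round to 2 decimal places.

26.00 mm

Sum the Euclidean lengths of each G1 segment: total = 26.00 mm.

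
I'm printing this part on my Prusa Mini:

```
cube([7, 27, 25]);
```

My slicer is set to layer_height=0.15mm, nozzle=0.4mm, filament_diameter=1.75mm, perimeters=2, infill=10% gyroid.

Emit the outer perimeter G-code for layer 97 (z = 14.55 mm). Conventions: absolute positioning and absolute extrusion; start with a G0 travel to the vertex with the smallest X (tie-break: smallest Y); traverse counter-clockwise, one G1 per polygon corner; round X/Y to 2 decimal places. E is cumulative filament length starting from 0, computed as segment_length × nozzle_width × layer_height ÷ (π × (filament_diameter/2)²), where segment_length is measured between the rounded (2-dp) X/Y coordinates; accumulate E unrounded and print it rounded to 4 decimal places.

G0 X0.00 Y0.00 Z14.55
G1 X7.00 Y0.00 E0.1746
G1 X7.00 Y27.00 E0.8481
G1 X0.00 Y27.00 E1.0227
G1 X0.00 Y0.00 E1.6963

At z = 14.55 mm: the 7×27 cube contributes its full rectangle. The outline is a single polygon with 4 vertices. Extrusion per mm of travel: 0.4 × 0.15 / (π × 0.875²) = 0.024945. Accumulating E over each segment gives final E = 1.6963.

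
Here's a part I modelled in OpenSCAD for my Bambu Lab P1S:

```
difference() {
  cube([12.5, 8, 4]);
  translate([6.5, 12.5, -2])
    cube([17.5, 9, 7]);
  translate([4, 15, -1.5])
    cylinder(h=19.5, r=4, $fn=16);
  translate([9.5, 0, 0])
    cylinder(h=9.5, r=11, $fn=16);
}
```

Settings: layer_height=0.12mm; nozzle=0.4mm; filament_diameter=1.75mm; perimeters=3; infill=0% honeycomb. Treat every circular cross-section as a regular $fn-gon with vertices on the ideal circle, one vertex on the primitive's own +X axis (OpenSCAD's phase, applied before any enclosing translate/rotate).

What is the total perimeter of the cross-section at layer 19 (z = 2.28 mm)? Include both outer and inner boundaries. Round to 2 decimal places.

At z = 2.28 mm: the cube (footprint 12.5×8) is included at this height (perimeter 41.00 mm); the 17.5×9 cube at (6.5, 12.5) contributes its full rectangle (perimeter 53.00 mm); the r=4 cylinder at (4, 15) contributes a regular 16-gon of circumradius 4 (perimeter = 2·16·4.000·sin(180°/16) = 24.97 mm); the r=11 cylinder at (9.5, 0) contributes a regular 16-gon of circumradius 11 (perimeter = 2·16·11.000·sin(180°/16) = 68.67 mm); Taking the first minus the rest: starting from the 12.5×8 cube, the 17.5×9 cube at (6.5, 12.5) misses the remaining region (no effect); the r=4 cylinder at (4, 15) misses the remaining region (no effect); the r=11 cylinder at (9.5, 0) partially overlaps it — only the 97.36 mm² overlap (of its 370.44 mm²) is removed, clipping the outline — boundary = 8.35 mm. Overall, the cross-section is a single solid region. Total boundary length (outer) = 8.35 mm.

8.35 mm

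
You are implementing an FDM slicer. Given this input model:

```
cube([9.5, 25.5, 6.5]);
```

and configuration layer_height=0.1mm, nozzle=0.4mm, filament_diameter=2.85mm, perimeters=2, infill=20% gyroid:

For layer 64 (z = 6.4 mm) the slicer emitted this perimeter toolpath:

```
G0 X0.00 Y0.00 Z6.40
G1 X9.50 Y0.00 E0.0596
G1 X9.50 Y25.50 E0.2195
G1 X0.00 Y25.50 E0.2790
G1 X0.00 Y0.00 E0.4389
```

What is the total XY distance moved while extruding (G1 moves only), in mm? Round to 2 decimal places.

70.00 mm

Sum the Euclidean lengths of each G1 segment: total = 70.00 mm.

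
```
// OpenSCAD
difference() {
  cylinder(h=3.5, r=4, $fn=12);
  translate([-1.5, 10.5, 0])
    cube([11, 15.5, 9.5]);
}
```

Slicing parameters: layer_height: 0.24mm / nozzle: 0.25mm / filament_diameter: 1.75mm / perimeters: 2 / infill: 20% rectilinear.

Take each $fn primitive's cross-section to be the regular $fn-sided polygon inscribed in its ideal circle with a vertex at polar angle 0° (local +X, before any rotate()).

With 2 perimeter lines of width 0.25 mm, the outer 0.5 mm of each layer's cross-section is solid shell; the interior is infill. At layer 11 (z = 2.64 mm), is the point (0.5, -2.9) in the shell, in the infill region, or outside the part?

At z = 2.64 mm: the r=4 cylinder gives a regular 12-gon of circumradius 4 (constant along its height); the 11×15.5 cube at (-1.5, 10.5) contributes its full rectangle; After the difference (first − rest): starting from the r=4 cylinder, the 11×15.5 cube at (-1.5, 10.5) misses the remaining region (no effect) — 1 connected region. Overall, the cross-section is a single solid region. The nearest boundary edge runs (2.00, -3.46)→(-0.00, -4.00); distance from the point to it = 0.93 mm. The point is inside the cross-section and 0.93 mm from the nearest boundary — more than the 0.5 mm shell width (2 × 0.25), so it's in the infill interior.

infill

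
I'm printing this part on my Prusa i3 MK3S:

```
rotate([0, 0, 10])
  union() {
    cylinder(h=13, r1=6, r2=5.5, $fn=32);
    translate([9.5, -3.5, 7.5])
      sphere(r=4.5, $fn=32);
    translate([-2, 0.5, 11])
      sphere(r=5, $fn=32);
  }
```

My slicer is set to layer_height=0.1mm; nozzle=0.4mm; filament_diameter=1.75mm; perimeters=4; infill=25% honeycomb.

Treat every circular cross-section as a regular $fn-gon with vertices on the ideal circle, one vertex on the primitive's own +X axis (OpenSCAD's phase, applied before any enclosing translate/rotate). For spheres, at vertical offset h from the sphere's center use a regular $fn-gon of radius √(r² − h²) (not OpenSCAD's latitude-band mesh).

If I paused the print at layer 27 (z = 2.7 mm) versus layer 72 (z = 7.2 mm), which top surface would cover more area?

layer 72 (z = 7.2 mm)

Layer 27 (z = 2.7): the cone (r1=6→r2=5.5) has section circumradius 5.896 here — a regular 32-gon (area = (32/2)·5.896²·sin(360°/32) = 108.52 mm²); the sphere at (9.5, -3.5) is not intersected at this z (|z−center|=4.800 > r=4.5); the sphere at (-2, 0.5) is absent (|z−center|=8.300 > r=5); Taking the union: only the cone is present, so the union is just that shape — area = 108.52 mm²; (whole slice rotated 10° about Z — lengths, areas and connectivity unchanged). So its area = 108.52 mm². Layer 72 (z = 7.2): the cone (r1=6→r2=5.5) has section circumradius 5.723 here — a regular 32-gon (area = (32/2)·5.723²·sin(360°/32) = 102.24 mm²); the r=4.5 sphere at (9.5, -3.5) contributes a regular 32-gon of circumradius √(4.5²−0.3²) = 4.490 (area = (32/2)·4.490²·sin(360°/32) = 62.93 mm²); the sphere at (-2, 0.5): section is a regular 32-gon, circumradius = √(r²−h²) = √(5²−3.8²) = 3.250 (area = (32/2)·3.250²·sin(360°/32) = 32.96 mm²); Merging all regions: the regions partially overlap — summed areas 198.13 mm² minus the doubly-counted overlap 33.00 mm² gives 165.13 mm² — area = 165.13 mm²; (rotated 10° about Z; rotation is an isometry so areas/perimeters/island counts are preserved). So its area = 165.13 mm². Layer 72 is larger (165.13 vs 108.52 mm²).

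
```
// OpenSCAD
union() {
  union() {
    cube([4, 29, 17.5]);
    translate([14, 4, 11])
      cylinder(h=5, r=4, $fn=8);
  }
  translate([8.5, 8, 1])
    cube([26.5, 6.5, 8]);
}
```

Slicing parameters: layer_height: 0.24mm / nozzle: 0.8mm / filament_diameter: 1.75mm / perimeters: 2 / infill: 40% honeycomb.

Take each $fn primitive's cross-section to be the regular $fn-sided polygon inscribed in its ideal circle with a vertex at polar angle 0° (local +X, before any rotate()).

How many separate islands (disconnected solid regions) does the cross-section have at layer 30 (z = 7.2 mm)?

At z = 7.2 mm: the cube is present — its section is the full 4×29 rectangle; the cylinder at (14, 4) is absent (z outside [11, 16]); Combining (union): only the 4×29 cube is present, so the union is just that shape — 1 connected region; the cube at (8.5, 8) (footprint 26.5×6.5) is included at this height; Merging all regions: the 2 present regions are separate (no shared area or edge), so areas and boundary lengths simply add and each stays a separate island — 2 connected regions. Overall, the cross-section has 2 separate islands. Island count = 2.

2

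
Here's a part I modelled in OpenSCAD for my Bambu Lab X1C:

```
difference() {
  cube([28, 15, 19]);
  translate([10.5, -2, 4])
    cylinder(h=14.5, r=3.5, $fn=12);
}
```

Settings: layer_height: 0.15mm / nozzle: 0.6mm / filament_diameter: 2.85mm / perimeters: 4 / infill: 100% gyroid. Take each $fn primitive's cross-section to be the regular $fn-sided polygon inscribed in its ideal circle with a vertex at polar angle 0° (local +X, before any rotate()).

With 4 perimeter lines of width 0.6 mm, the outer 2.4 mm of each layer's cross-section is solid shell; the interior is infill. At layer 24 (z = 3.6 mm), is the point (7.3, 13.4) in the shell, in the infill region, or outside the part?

shell

At z = 3.6 mm: the cube (footprint 28×15) is included at this height; the cylinder at (10.5, -2) is absent (z outside [4, 18.5]); Subtracting the remaining from the first: none of the subtracted shapes is present at this height, so the 28×15 cube is unchanged — 1 connected region. Overall, the cross-section is a single solid region. The nearest boundary edge runs (28.00, 15.00)→(0.00, 15.00); distance from the point to it = 1.60 mm. The point is inside the cross-section, 1.60 mm from the nearest boundary — within the 2.4 mm shell band (4 × 0.6).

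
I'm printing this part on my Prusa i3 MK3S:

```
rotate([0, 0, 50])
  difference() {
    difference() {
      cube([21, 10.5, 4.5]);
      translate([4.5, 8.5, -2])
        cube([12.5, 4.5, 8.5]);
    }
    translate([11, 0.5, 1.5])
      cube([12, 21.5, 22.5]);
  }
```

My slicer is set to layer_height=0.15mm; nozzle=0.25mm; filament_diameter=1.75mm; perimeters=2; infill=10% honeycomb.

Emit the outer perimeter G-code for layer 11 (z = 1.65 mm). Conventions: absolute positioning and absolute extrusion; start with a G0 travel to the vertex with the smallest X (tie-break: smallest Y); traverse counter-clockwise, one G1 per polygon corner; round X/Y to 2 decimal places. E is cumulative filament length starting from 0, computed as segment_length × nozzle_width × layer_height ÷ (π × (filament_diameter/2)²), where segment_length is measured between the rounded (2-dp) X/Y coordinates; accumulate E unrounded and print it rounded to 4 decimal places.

G0 X-8.04 Y6.75 Z1.65
G1 X0.00 Y0.00 E0.1637
G1 X13.50 Y16.09 E0.4911
G1 X13.12 Y16.41 E0.4989
G1 X6.69 Y8.75 E0.6548
G1 X0.56 Y13.89 E0.7795
G1 X-3.62 Y8.91 E0.8809
G1 X-5.15 Y10.20 E0.9121
G1 X-8.04 Y6.75 E0.9822

At z = 1.65 mm: the cube is present — its section is the full 21×10.5 rectangle; the 12.5×4.5 cube at (4.5, 8.5) contributes its full rectangle; Subtracting the remaining from the first: starting from the 21×10.5 cube, the 12.5×4.5 cube at (4.5, 8.5) partially overlaps it — only the 25.00 mm² overlap (of its 56.25 mm²) is removed, clipping the outline — 1 connected region; the 12×21.5 cube at (11, 0.5) contributes its full rectangle; Subtracting the remaining from the first: starting from that combined region, the 12×21.5 cube at (11, 0.5) partially overlaps it — only the 88.00 mm² overlap (of its 258.00 mm²) is removed, clipping the outline — 1 connected region; (whole slice rotated 50° about Z — lengths, areas and connectivity unchanged). The outline is a single polygon with 8 vertices. Extrusion per mm of travel: 0.25 × 0.15 / (π × 0.875²) = 0.015591. Accumulating E over each segment gives final E = 0.9822.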